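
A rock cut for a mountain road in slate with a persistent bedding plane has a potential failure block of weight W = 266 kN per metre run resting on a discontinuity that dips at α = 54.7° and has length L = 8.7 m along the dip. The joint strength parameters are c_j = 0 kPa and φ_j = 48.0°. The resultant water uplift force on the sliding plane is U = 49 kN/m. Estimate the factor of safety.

Resolving the block weight along and normal to the plane and applying the Mohr–Coulomb strength on the joint:
N' = W cosα − U = 266·cos54.7° − 49 = 104.7 kN/m
Driving force T = W sinα = 266·sin54.7° = 217.1 kN/m
Resisting force R = c_j·L + N'·tanφ_j = 0·8.7 + 104.7·tan48.0° = 0.0 + 116.3 = 116.3 kN/m
FS = R / T = 116.3 / 217.1 = 0.536

FS = 0.54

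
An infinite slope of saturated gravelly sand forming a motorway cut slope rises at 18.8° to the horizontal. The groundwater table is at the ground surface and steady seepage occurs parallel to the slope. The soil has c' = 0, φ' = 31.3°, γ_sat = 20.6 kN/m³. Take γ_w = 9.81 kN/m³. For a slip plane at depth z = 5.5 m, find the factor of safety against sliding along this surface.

FS = 0.94

With seepage parallel to the slope and the water table at the surface, the effective normal stress on the slip plane uses the buoyant unit weight γ' = γ_sat − γ_w while the driving shear stress uses γ_sat:
FS = [c' + γ' z cos²β tanφ'] / [γ_sat z sinβ cosβ]
(For c' = 0 this reduces to FS = (γ'/γ_sat)·tanφ'/tanβ.)
γ' = 20.6 − 9.81 = 10.79 kN/m³
Numerator = 0.0 + 10.79·5.5·cos²18.8°·tan31.3° = 0.0 + 10.79·5.5·0.8961·0.6080 = 32.335 kPa
Denominator = 20.6·5.5·sin18.8°·cos18.8° = 20.6·5.5·0.3223·0.9466 = 34.565 kPa
FS = 32.335 / 34.565 = 0.935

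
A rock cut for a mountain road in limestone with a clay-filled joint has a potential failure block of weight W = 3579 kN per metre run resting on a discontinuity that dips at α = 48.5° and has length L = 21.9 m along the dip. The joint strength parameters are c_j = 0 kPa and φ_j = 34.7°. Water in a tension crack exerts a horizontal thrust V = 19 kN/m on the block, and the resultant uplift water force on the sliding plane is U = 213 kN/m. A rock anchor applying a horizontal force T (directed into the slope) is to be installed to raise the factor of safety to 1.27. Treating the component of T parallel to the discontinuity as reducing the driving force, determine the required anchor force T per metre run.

T = 1423 kN/m

Resolving forces along and normal to the sliding plane, with the horizontal anchor force T adding T·sinα to the effective normal force and T·cosα acting up the plane against the driving force:
FS = [c_jL + (W cosα − U − V sinα + T sinα) tanφ_j] / [W sinα + V cosα − T cosα]
Without the anchor: N' = 2144.3 kN/m, driving T_d = 2693.1 kN/m, resisting R = 0·21.9 + 2144.3·tan34.7° = 1484.8 kN/m, FS = 0.55.
Setting FS = 1.27 and solving for T:
1.27·(2693.1 − T cos48.5°) = 1484.8 + T sin48.5°·tan34.7°
T·(sin48.5°·tan34.7° + 1.27·cos48.5°) = 1.27·2693.1 − 1484.8
T·(0.7490·0.6924 + 1.27·0.6626) = 3420.2 − 1484.8 = 1935.5
T·1.3601 = 1935.5
T = 1423.0 kN/m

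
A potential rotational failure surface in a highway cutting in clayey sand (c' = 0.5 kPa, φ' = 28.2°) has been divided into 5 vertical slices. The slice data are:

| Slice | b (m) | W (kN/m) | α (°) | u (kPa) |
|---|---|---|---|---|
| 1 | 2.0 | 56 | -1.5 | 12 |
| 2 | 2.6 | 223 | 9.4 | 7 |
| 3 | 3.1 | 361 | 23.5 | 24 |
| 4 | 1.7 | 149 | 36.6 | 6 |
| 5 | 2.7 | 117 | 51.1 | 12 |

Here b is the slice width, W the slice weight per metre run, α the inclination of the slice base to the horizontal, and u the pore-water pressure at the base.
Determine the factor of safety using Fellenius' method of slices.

Ordinary method of slices: FS = Σ[c'·Δl_i + (W_i cosα_i − u_i·Δl_i)·tanφ'] / Σ W_i sinα_i, with Δl_i = b_i / cosα_i.
Slice 1: Δl = 2.0/cos(-1.5°) = 2.001 m; N'_1 = 56·cos(-1.5°) − 12·2.001 = 32.0; c'Δl = 1.00; W sinα = -1.5
Slice 2: Δl = 2.6/cos9.4° = 2.635 m; N'_2 = 223·cos9.4° − 7·2.635 = 201.6; c'Δl = 1.32; W sinα = 36.4
Slice 3: Δl = 3.1/cos23.5° = 3.380 m; N'_3 = 361·cos23.5° − 24·3.380 = 249.9; c'Δl = 1.69; W sinα = 143.9
Slice 4: Δl = 1.7/cos36.6° = 2.118 m; N'_4 = 149·cos36.6° − 6·2.118 = 106.9; c'Δl = 1.06; W sinα = 88.8
Slice 5: Δl = 2.7/cos51.1° = 4.300 m; N'_5 = 117·cos51.1° − 12·4.300 = 21.9; c'Δl = 2.15; W sinα = 91.1
Σc'Δl = 7.2 kN/m; ΣN' = 612.3 kN/m; ΣW sinα = 358.8 kN/m
Resisting = 7.2 + 612.3·tan28.2° = 7.2 + 328.3 = 335.5 kN/m
FS = 335.5 / 358.8 = 0.935

FS = 0.94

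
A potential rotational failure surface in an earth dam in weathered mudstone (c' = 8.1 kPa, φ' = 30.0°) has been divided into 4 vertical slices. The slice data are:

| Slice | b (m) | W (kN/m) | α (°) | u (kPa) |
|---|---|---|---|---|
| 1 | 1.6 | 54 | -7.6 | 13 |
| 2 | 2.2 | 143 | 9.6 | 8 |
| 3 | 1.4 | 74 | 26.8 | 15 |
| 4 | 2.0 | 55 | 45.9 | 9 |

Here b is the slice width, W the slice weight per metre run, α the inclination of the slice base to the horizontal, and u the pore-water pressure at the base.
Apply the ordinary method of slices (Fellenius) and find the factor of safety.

Ordinary method of slices: FS = Σ[c'·Δl_i + (W_i cosα_i − u_i·Δl_i)·tanφ'] / Σ W_i sinα_i, with Δl_i = b_i / cosα_i.
Slice 1: Δl = 1.6/cos(-7.6°) = 1.614 m; N'_1 = 54·cos(-7.6°) − 13·1.614 = 32.5; c'Δl = 13.07; W sinα = -7.1
Slice 2: Δl = 2.2/cos9.6° = 2.231 m; N'_2 = 143·cos9.6° − 8·2.231 = 123.1; c'Δl = 18.07; W sinα = 23.8
Slice 3: Δl = 1.4/cos26.8° = 1.568 m; N'_3 = 74·cos26.8° − 15·1.568 = 42.5; c'Δl = 12.70; W sinα = 33.4
Slice 4: Δl = 2.0/cos45.9° = 2.874 m; N'_4 = 55·cos45.9° − 9·2.874 = 12.4; c'Δl = 23.28; W sinα = 39.5
Σc'Δl = 67.1 kN/m; ΣN' = 210.6 kN/m; ΣW sinα = 89.6 kN/m
Resisting = 67.1 + 210.6·tan30.0° = 67.1 + 121.6 = 188.7 kN/m
FS = 188.7 / 89.6 = 2.107

FS = 2.11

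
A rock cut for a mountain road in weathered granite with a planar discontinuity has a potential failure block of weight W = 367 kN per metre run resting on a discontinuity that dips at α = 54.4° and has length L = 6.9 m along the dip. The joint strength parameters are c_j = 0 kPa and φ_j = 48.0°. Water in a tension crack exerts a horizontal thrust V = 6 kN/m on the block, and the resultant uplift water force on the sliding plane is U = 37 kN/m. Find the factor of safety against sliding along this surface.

Resolving the block weight along and normal to the plane and applying the Mohr–Coulomb strength on the joint:
N' = W cosα − U − V sinα = 367·cos54.4° − 37 − 6·sin54.4° = 171.8 kN/m
Driving force T = W sinα + V cosα = 367·sin54.4° + 6·cos54.4° = 301.9 kN/m
Resisting force R = c_j·L + N'·tanφ_j = 0·6.9 + 171.8·tan48.0° = 0.0 + 190.8 = 190.8 kN/m
FS = R / T = 190.8 / 301.9 = 0.632

FS = 0.63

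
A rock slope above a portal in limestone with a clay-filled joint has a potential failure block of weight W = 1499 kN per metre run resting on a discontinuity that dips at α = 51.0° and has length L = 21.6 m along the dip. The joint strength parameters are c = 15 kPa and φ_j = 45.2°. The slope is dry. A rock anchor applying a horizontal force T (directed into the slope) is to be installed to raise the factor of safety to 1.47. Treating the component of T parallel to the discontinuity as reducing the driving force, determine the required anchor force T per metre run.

Resolving forces along and normal to the sliding plane, with the horizontal anchor force T adding T·sinα to the effective normal force and T·cosα acting up the plane against the driving force:
FS = [cL + (W cosα + T sinα) tanφ_j] / [W sinα − T cosα]
Without the anchor: N' = 943.4 kN/m, driving T_d = 1164.9 kN/m, resisting R = 15·21.6 + 943.4·tan45.2° = 1274.0 kN/m, FS = 1.09.
Setting FS = 1.47 and solving for T:
1.47·(1164.9 − T cos51.0°) = 1274.0 + T sin51.0°·tan45.2°
T·(sin51.0°·tan45.2° + 1.47·cos51.0°) = 1.47·1164.9 − 1274.0
T·(0.7771·1.0070 + 1.47·0.6293) = 1712.5 − 1274.0 = 438.5
T·1.7077 = 438.5
T = 256.8 kN/m

T = 257 kN/m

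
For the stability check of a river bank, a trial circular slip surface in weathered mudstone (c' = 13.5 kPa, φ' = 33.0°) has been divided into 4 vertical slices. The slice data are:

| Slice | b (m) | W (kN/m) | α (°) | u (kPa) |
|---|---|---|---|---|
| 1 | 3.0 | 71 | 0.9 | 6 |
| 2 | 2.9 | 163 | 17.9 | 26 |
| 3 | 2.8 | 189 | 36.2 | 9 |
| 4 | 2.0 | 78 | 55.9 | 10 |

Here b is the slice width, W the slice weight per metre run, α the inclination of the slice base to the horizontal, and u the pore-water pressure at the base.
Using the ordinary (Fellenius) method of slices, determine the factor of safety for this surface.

Ordinary method of slices: FS = Σ[c'·Δl_i + (W_i cosα_i − u_i·Δl_i)·tanφ'] / Σ W_i sinα_i, with Δl_i = b_i / cosα_i.
Slice 1: Δl = 3.0/cos0.9° = 3.000 m; N'_1 = 71·cos0.9° − 6·3.000 = 53.0; c'Δl = 40.50; W sinα = 1.1
Slice 2: Δl = 2.9/cos17.9° = 3.048 m; N'_2 = 163·cos17.9° − 26·3.048 = 75.9; c'Δl = 41.14; W sinα = 50.1
Slice 3: Δl = 2.8/cos36.2° = 3.470 m; N'_3 = 189·cos36.2° − 9·3.470 = 121.3; c'Δl = 46.84; W sinα = 111.6
Slice 4: Δl = 2.0/cos55.9° = 3.567 m; N'_4 = 78·cos55.9° − 10·3.567 = 8.1; c'Δl = 48.16; W sinα = 64.6
Σc'Δl = 176.6 kN/m; ΣN' = 258.2 kN/m; ΣW sinα = 227.4 kN/m
Resisting = 176.6 + 258.2·tan33.0° = 176.6 + 167.7 = 344.3 kN/m
FS = 344.3 / 227.4 = 1.514

FS = 1.51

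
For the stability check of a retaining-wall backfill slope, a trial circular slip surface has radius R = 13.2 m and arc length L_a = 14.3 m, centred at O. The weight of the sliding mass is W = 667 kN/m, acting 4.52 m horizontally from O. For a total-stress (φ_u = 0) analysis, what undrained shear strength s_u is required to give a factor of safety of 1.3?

FS = s_u·L_a·R / (W·d), so s_u = FS·W·d / (L_a·R).
s_u = 1.3·667·4.52 / (14.30·13.2) = 3919.3 / 188.76 = 20.76 kPa

s_u = 20.8 kPa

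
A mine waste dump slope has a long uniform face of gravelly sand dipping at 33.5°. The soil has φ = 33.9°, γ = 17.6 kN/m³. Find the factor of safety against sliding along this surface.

For a dry cohesionless infinite slope the factor of safety is FS = tanφ / tanβ.
FS = tan33.9° / tan33.5° = 0.6720 / 0.6619 = 1.015

FS = 1.02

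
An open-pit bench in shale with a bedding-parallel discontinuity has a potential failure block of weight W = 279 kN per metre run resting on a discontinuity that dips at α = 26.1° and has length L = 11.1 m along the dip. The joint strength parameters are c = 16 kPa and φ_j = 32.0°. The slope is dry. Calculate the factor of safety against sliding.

FS = 2.72

Resolving the block weight along and normal to the plane and applying the Mohr–Coulomb strength on the joint:
N' = W cosα = 279·cos26.1° = 250.5 kN/m
Driving force T = W sinα = 279·sin26.1° = 122.7 kN/m
Resisting force R = c·L + N'·tanφ_j = 16·11.1 + 250.5·tan32.0° = 177.6 + 156.6 = 334.2 kN/m
FS = R / T = 334.2 / 122.7 = 2.722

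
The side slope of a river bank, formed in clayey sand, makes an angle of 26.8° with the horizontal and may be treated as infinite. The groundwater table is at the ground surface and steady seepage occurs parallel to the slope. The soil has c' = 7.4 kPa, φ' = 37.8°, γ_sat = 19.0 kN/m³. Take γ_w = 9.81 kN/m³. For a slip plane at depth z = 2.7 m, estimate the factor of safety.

With seepage parallel to the slope and the water table at the surface, the effective normal stress on the slip plane uses the buoyant unit weight γ' = γ_sat − γ_w while the driving shear stress uses γ_sat:
FS = [c' + γ' z cos²β tanφ'] / [γ_sat z sinβ cosβ]
γ' = 19.0 − 9.81 = 9.19 kN/m³
Numerator = 7.4 + 9.19·2.7·cos²26.8°·tan37.8° = 7.4 + 9.19·2.7·0.7967·0.7757 = 22.734 kPa
Denominator = 19.0·2.7·sin26.8°·cos26.8° = 19.0·2.7·0.4509·0.8926 = 20.646 kPa
FS = 22.734 / 20.646 = 1.101

FS = 1.10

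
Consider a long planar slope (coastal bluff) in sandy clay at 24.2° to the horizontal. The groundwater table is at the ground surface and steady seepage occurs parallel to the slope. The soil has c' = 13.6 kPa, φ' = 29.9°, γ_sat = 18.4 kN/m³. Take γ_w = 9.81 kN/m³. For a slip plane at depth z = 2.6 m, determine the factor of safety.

With seepage parallel to the slope and the water table at the surface, the effective normal stress on the slip plane uses the buoyant unit weight γ' = γ_sat − γ_w while the driving shear stress uses γ_sat:
FS = [c' + γ' z cos²β tanφ'] / [γ_sat z sinβ cosβ]
γ' = 18.4 − 9.81 = 8.59 kN/m³
Numerator = 13.6 + 8.59·2.6·cos²24.2°·tan29.9° = 13.6 + 8.59·2.6·0.8320·0.5750 = 24.285 kPa
Denominator = 18.4·2.6·sin24.2°·cos24.2° = 18.4·2.6·0.4099·0.9121 = 17.887 kPa
FS = 24.285 / 17.887 = 1.358

FS = 1.36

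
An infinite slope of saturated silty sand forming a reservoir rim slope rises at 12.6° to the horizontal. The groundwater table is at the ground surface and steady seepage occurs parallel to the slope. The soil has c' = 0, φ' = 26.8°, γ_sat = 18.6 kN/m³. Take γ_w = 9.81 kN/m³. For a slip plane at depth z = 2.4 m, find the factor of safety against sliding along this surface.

FS = 1.07

With seepage parallel to the slope and the water table at the surface, the effective normal stress on the slip plane uses the buoyant unit weight γ' = γ_sat − γ_w while the driving shear stress uses γ_sat:
FS = [c' + γ' z cos²β tanφ'] / [γ_sat z sinβ cosβ]
(For c' = 0 this reduces to FS = (γ'/γ_sat)·tanφ'/tanβ.)
γ' = 18.6 − 9.81 = 8.79 kN/m³
Numerator = 0.0 + 8.79·2.4·cos²12.6°·tan26.8° = 0.0 + 8.79·2.4·0.9524·0.5051 = 10.149 kPa
Denominator = 18.6·2.4·sin12.6°·cos12.6° = 18.6·2.4·0.2181·0.9759 = 9.503 kPa
FS = 10.149 / 9.503 = 1.068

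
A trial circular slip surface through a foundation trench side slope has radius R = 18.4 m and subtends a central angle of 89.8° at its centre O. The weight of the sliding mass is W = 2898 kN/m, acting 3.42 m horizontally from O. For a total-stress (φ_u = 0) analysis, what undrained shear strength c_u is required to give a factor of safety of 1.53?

FS = c_u·L_a·R / (W·d), so c_u = FS·W·d / (L_a·R).
Arc length L_a = R·θ = 18.4·(89.8°·π/180) = 18.4·1.5673 = 28.84 m
c_u = 1.53·2898·3.42 / (28.84·18.4) = 15164.1 / 530.63 = 28.58 kPa

c_u = 28.6 kPa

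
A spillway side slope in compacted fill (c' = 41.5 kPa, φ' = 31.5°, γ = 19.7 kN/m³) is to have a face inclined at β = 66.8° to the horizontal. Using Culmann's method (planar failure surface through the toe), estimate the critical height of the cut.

Culmann's analysis gives the critical failure plane at α_cr = (β + φ')/2 = (66.8 + 31.5)/2 = 49.1°, and the critical height
H_c = (4c'/γ) · sinβ cosφ' / [1 − cos(β − φ')]
    = (4·41.5/19.7) · sin66.8°·cos31.5° / [1 − cos(35.3°)]
    = 8.426 · 0.9191·0.8526 / [1 − 0.8161]
    = 8.426 · 0.7837 / 0.1839
    = 35.92 m

H_c = 35.92 m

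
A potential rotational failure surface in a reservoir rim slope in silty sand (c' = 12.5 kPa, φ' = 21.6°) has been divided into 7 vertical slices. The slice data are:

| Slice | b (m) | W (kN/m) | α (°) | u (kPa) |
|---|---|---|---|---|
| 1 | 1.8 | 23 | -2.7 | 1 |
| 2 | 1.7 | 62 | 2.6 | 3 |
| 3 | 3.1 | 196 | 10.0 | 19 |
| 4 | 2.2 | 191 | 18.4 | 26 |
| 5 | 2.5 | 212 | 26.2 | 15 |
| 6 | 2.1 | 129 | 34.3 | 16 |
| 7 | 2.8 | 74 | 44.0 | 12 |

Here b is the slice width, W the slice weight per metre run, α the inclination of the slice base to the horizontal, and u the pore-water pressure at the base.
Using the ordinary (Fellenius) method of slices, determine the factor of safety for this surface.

Ordinary method of slices: FS = Σ[c'·Δl_i + (W_i cosα_i − u_i·Δl_i)·tanφ'] / Σ W_i sinα_i, with Δl_i = b_i / cosα_i.
Slice 1: Δl = 1.8/cos(-2.7°) = 1.802 m; N'_1 = 23·cos(-2.7°) − 1·1.802 = 21.2; c'Δl = 22.53; W sinα = -1.1
Slice 2: Δl = 1.7/cos2.6° = 1.702 m; N'_2 = 62·cos2.6° − 3·1.702 = 56.8; c'Δl = 21.27; W sinα = 2.8
Slice 3: Δl = 3.1/cos10.0° = 3.148 m; N'_3 = 196·cos10.0° − 19·3.148 = 133.2; c'Δl = 39.35; W sinα = 34.0
Slice 4: Δl = 2.2/cos18.4° = 2.319 m; N'_4 = 191·cos18.4° − 26·2.319 = 121.0; c'Δl = 28.98; W sinα = 60.3
Slice 5: Δl = 2.5/cos26.2° = 2.786 m; N'_5 = 212·cos26.2° − 15·2.786 = 148.4; c'Δl = 34.83; W sinα = 93.6
Slice 6: Δl = 2.1/cos34.3° = 2.542 m; N'_6 = 129·cos34.3° − 16·2.542 = 65.9; c'Δl = 31.78; W sinα = 72.7
Slice 7: Δl = 2.8/cos44.0° = 3.892 m; N'_7 = 74·cos44.0° − 12·3.892 = 6.5; c'Δl = 48.66; W sinα = 51.4
Σc'Δl = 227.4 kN/m; ΣN' = 553.0 kN/m; ΣW sinα = 313.8 kN/m
Resisting = 227.4 + 553.0·tan21.6° = 227.4 + 219.0 = 446.3 kN/m
FS = 446.3 / 313.8 = 1.423

FS = 1.42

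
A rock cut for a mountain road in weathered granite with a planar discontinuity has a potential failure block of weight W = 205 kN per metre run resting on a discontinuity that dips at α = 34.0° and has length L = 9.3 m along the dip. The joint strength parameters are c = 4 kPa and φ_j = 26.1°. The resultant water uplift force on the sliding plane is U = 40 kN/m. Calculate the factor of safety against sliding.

FS = 0.88

Resolving the block weight along and normal to the plane and applying the Mohr–Coulomb strength on the joint:
N' = W cosα − U = 205·cos34.0° − 40 = 130.0 kN/m
Driving force T = W sinα = 205·sin34.0° = 114.6 kN/m
Resisting force R = c·L + N'·tanφ_j = 4·9.3 + 130.0·tan26.1° = 37.2 + 63.7 = 100.9 kN/m
FS = R / T = 100.9 / 114.6 = 0.880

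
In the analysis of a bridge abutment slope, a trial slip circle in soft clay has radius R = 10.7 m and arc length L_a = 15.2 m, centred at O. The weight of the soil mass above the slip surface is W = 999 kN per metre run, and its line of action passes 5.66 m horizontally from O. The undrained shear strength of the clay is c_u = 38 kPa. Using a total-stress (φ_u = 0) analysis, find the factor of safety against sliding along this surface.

FS = 1.09

Taking moments about the centre O, the resisting moment is provided by the undrained shear strength acting along the arc:
M_R = c_u·L_a·R = 38·15.20·10.7 = 6180.3 kN·m/m
M_D = W·d = 999·5.66 = 5654.3 kN·m/m
FS = M_R / M_D = 6180.3 / 5654.3 = 1.093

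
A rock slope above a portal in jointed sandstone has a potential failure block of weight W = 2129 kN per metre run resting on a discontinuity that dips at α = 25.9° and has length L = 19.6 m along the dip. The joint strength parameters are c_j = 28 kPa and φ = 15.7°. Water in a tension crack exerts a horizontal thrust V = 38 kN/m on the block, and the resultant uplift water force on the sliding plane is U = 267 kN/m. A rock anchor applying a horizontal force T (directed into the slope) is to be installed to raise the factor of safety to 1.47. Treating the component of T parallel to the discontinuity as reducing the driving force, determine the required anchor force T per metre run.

T = 284 kN/m

Resolving forces along and normal to the sliding plane, with the horizontal anchor force T adding T·sinα to the effective normal force and T·cosα acting up the plane against the driving force:
FS = [c_jL + (W cosα − U − V sinα + T sinα) tanφ] / [W sinα + V cosα − T cosα]
Without the anchor: N' = 1631.6 kN/m, driving T_d = 964.1 kN/m, resisting R = 28·19.6 + 1631.6·tan15.7° = 1007.4 kN/m, FS = 1.04.
Setting FS = 1.47 and solving for T:
1.47·(964.1 − T cos25.9°) = 1007.4 + T sin25.9°·tan15.7°
T·(sin25.9°·tan15.7° + 1.47·cos25.9°) = 1.47·964.1 − 1007.4
T·(0.4368·0.2811 + 1.47·0.8996) = 1417.3 − 1007.4 = 409.9
T·1.4451 = 409.9
T = 283.6 kN/m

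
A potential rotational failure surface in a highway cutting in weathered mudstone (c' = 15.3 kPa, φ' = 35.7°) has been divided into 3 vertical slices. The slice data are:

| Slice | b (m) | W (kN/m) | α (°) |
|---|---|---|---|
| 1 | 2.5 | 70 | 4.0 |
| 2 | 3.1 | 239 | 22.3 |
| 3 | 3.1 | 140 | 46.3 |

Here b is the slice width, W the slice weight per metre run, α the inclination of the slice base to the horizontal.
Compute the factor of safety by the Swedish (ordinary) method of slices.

Ordinary method of slices: FS = Σ[c'·Δl_i + (W_i cosα_i)·tanφ'] / Σ W_i sinα_i, with Δl_i = b_i / cosα_i.
Slice 1: Δl = 2.5/cos4.0° = 2.506 m; N'_1 = 70·cos4.0° = 69.8; c'Δl = 38.34; W sinα = 4.9
Slice 2: Δl = 3.1/cos22.3° = 3.351 m; N'_2 = 239·cos22.3° = 221.1; c'Δl = 51.26; W sinα = 90.7
Slice 3: Δl = 3.1/cos46.3° = 4.487 m; N'_3 = 140·cos46.3° = 96.7; c'Δl = 68.65; W sinα = 101.2
Σc'Δl = 158.3 kN/m; ΣN' = 387.7 kN/m; ΣW sinα = 196.8 kN/m
Resisting = 158.3 + 387.7·tan35.7° = 158.3 + 278.6 = 436.8 kN/m
FS = 436.8 / 196.8 = 2.220

FS = 2.22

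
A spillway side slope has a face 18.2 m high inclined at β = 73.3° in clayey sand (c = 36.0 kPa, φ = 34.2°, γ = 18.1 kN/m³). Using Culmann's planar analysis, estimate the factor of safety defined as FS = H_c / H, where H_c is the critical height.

H_c = (4c/γ) · sinβ cosφ / [1 − cos(β − φ)]
    = (4·36.0/18.1) · sin73.3°·cos34.2° / [1 − cos39.1°]
    = 7.956 · 0.7922 / 0.2240 = 28.14 m
FS = H_c / H = 28.14 / 18.2 = 1.546

FS = 1.55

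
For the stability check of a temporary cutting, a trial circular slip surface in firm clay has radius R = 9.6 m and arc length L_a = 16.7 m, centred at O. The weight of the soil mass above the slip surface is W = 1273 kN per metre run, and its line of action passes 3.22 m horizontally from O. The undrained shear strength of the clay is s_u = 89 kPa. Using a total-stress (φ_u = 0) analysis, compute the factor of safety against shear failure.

FS = 3.48

Taking moments about the centre O, the resisting moment is provided by the undrained shear strength acting along the arc:
M_R = s_u·L_a·R = 89·16.70·9.6 = 14268.5 kN·m/m
M_D = W·d = 1273·3.22 = 4099.1 kN·m/m
FS = M_R / M_D = 14268.5 / 4099.1 = 3.481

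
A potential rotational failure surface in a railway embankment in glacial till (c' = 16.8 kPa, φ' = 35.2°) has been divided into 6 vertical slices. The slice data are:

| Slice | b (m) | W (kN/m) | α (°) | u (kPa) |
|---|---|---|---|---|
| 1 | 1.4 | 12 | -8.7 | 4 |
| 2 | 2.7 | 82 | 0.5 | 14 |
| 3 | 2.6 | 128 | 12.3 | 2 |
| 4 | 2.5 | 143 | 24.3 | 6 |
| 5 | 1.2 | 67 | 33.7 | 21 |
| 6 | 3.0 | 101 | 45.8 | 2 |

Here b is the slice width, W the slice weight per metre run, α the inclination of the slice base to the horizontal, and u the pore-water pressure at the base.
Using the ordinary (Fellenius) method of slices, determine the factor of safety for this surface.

Ordinary method of slices: FS = Σ[c'·Δl_i + (W_i cosα_i − u_i·Δl_i)·tanφ'] / Σ W_i sinα_i, with Δl_i = b_i / cosα_i.
Slice 1: Δl = 1.4/cos(-8.7°) = 1.416 m; N'_1 = 12·cos(-8.7°) − 4·1.416 = 6.2; c'Δl = 23.79; W sinα = -1.8
Slice 2: Δl = 2.7/cos0.5° = 2.700 m; N'_2 = 82·cos0.5° − 14·2.700 = 44.2; c'Δl = 45.36; W sinα = 0.7
Slice 3: Δl = 2.6/cos12.3° = 2.661 m; N'_3 = 128·cos12.3° − 2·2.661 = 119.7; c'Δl = 44.71; W sinα = 27.3
Slice 4: Δl = 2.5/cos24.3° = 2.743 m; N'_4 = 143·cos24.3° − 6·2.743 = 113.9; c'Δl = 46.08; W sinα = 58.8
Slice 5: Δl = 1.2/cos33.7° = 1.442 m; N'_5 = 67·cos33.7° − 21·1.442 = 25.5; c'Δl = 24.23; W sinα = 37.2
Slice 6: Δl = 3.0/cos45.8° = 4.303 m; N'_6 = 101·cos45.8° − 2·4.303 = 61.8; c'Δl = 72.29; W sinα = 72.4
Σc'Δl = 256.5 kN/m; ΣN' = 371.3 kN/m; ΣW sinα = 194.6 kN/m
Resisting = 256.5 + 371.3·tan35.2° = 256.5 + 261.9 = 518.4 kN/m
FS = 518.4 / 194.6 = 2.664

FS = 2.66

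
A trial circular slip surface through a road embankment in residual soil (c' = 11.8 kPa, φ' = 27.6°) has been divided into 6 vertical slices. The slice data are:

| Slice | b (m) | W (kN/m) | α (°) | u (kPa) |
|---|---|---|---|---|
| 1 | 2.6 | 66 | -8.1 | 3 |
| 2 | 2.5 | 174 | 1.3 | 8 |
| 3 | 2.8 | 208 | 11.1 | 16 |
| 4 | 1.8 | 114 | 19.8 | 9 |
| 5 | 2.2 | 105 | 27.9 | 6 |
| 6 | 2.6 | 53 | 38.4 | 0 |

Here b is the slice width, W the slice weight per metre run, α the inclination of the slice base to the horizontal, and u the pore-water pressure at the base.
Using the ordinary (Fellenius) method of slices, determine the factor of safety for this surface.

FS = 3.14

Ordinary method of slices: FS = Σ[c'·Δl_i + (W_i cosα_i − u_i·Δl_i)·tanφ'] / Σ W_i sinα_i, with Δl_i = b_i / cosα_i.
Slice 1: Δl = 2.6/cos(-8.1°) = 2.626 m; N'_1 = 66·cos(-8.1°) − 3·2.626 = 57.5; c'Δl = 30.99; W sinα = -9.3
Slice 2: Δl = 2.5/cos1.3° = 2.501 m; N'_2 = 174·cos1.3° − 8·2.501 = 154.0; c'Δl = 29.51; W sinα = 3.9
Slice 3: Δl = 2.8/cos11.1° = 2.853 m; N'_3 = 208·cos11.1° − 16·2.853 = 158.5; c'Δl = 33.67; W sinα = 40.0
Slice 4: Δl = 1.8/cos19.8° = 1.913 m; N'_4 = 114·cos19.8° − 9·1.913 = 90.0; c'Δl = 22.57; W sinα = 38.6
Slice 5: Δl = 2.2/cos27.9° = 2.489 m; N'_5 = 105·cos27.9° − 6·2.489 = 77.9; c'Δl = 29.37; W sinα = 49.1
Slice 6: Δl = 2.6/cos38.4° = 3.318 m; N'_6 = 53·cos38.4° − 0·3.318 = 41.5; c'Δl = 39.15; W sinα = 32.9
Σc'Δl = 185.3 kN/m; ΣN' = 579.3 kN/m; ΣW sinα = 155.4 kN/m
Resisting = 185.3 + 579.3·tan27.6° = 185.3 + 302.9 = 488.1 kN/m
FS = 488.1 / 155.4 = 3.142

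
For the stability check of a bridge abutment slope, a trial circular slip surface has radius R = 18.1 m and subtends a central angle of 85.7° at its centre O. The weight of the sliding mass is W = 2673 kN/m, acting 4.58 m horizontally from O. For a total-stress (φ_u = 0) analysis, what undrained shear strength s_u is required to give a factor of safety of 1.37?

s_u = 34.2 kPa

FS = s_u·L_a·R / (W·d), so s_u = FS·W·d / (L_a·R).
Arc length L_a = R·θ = 18.1·(85.7°·π/180) = 18.1·1.4957 = 27.07 m
s_u = 1.37·2673·4.58 / (27.07·18.1) = 16772.0 / 490.02 = 34.23 kPa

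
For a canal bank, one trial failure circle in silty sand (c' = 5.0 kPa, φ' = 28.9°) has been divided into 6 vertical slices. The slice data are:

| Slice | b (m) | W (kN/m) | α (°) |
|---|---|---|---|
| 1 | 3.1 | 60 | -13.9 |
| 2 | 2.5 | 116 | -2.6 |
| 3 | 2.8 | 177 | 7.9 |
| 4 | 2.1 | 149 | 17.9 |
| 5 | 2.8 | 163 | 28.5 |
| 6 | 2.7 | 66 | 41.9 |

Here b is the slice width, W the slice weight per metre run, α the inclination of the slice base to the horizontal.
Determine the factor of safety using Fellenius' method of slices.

Ordinary method of slices: FS = Σ[c'·Δl_i + (W_i cosα_i)·tanφ'] / Σ W_i sinα_i, with Δl_i = b_i / cosα_i.
Slice 1: Δl = 3.1/cos(-13.9°) = 3.194 m; N'_1 = 60·cos(-13.9°) = 58.2; c'Δl = 15.97; W sinα = -14.4
Slice 2: Δl = 2.5/cos(-2.6°) = 2.503 m; N'_2 = 116·cos(-2.6°) = 115.9; c'Δl = 12.51; W sinα = -5.3
Slice 3: Δl = 2.8/cos7.9° = 2.827 m; N'_3 = 177·cos7.9° = 175.3; c'Δl = 14.13; W sinα = 24.3
Slice 4: Δl = 2.1/cos17.9° = 2.207 m; N'_4 = 149·cos17.9° = 141.8; c'Δl = 11.03; W sinα = 45.8
Slice 5: Δl = 2.8/cos28.5° = 3.186 m; N'_5 = 163·cos28.5° = 143.2; c'Δl = 15.93; W sinα = 77.8
Slice 6: Δl = 2.7/cos41.9° = 3.628 m; N'_6 = 66·cos41.9° = 49.1; c'Δl = 18.14; W sinα = 44.1
Σc'Δl = 87.7 kN/m; ΣN' = 683.6 kN/m; ΣW sinα = 172.3 kN/m
Resisting = 87.7 + 683.6·tan28.9° = 87.7 + 377.4 = 465.1 kN/m
FS = 465.1 / 172.3 = 2.699

FS = 2.70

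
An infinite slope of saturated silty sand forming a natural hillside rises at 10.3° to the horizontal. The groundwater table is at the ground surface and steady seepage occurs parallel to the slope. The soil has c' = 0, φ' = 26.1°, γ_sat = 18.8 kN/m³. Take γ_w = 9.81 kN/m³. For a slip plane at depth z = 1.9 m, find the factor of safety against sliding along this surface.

FS = 1.29

With seepage parallel to the slope and the water table at the surface, the effective normal stress on the slip plane uses the buoyant unit weight γ' = γ_sat − γ_w while the driving shear stress uses γ_sat:
FS = [c' + γ' z cos²β tanφ'] / [γ_sat z sinβ cosβ]
(For c' = 0 this reduces to FS = (γ'/γ_sat)·tanφ'/tanβ.)
γ' = 18.8 − 9.81 = 8.99 kN/m³
Numerator = 0.0 + 8.99·1.9·cos²10.3°·tan26.1° = 0.0 + 8.99·1.9·0.9680·0.4899 = 8.100 kPa
Denominator = 18.8·1.9·sin10.3°·cos10.3° = 18.8·1.9·0.1788·0.9839 = 6.284 kPa
FS = 8.100 / 6.284 = 1.289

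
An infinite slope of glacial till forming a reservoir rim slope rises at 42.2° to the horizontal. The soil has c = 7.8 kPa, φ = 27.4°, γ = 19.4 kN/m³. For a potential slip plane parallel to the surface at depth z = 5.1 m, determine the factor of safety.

For an infinite slope with a slip plane parallel to the surface (no pore pressure): FS = [c + γz cos²β tanφ] / [γz sinβ cosβ].
γz = 19.4·5.1 = 98.94 kN/m²
Numerator = 7.8 + 98.94·cos²42.2°·tan27.4° = 7.8 + 98.94·0.5488·0.5184 = 35.945 kPa
Denominator = 98.94·sin42.2°·cos42.2° = 98.94·0.6717·0.7408 = 49.234 kPa
FS = 35.945 / 49.234 = 0.730

FS = 0.73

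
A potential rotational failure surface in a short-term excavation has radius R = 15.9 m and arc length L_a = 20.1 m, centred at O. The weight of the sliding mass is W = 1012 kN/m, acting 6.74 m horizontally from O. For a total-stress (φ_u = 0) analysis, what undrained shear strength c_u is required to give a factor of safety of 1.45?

FS = c_u·L_a·R / (W·d), so c_u = FS·W·d / (L_a·R).
c_u = 1.45·1012·6.74 / (20.10·15.9) = 9890.3 / 319.59 = 30.95 kPa

c_u = 30.9 kPa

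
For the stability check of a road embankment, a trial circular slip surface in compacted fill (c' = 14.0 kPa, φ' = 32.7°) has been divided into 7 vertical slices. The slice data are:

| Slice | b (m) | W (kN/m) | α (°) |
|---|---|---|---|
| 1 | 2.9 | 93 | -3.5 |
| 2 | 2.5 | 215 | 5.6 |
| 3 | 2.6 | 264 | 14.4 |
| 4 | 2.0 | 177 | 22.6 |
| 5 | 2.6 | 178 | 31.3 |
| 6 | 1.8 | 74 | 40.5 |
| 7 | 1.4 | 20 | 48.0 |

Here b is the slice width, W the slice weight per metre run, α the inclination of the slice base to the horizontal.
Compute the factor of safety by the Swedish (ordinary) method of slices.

FS = 2.82

Ordinary method of slices: FS = Σ[c'·Δl_i + (W_i cosα_i)·tanφ'] / Σ W_i sinα_i, with Δl_i = b_i / cosα_i.
Slice 1: Δl = 2.9/cos(-3.5°) = 2.905 m; N'_1 = 93·cos(-3.5°) = 92.8; c'Δl = 40.68; W sinα = -5.7
Slice 2: Δl = 2.5/cos5.6° = 2.512 m; N'_2 = 215·cos5.6° = 214.0; c'Δl = 35.17; W sinα = 21.0
Slice 3: Δl = 2.6/cos14.4° = 2.684 m; N'_3 = 264·cos14.4° = 255.7; c'Δl = 37.58; W sinα = 65.7
Slice 4: Δl = 2.0/cos22.6° = 2.166 m; N'_4 = 177·cos22.6° = 163.4; c'Δl = 30.33; W sinα = 68.0
Slice 5: Δl = 2.6/cos31.3° = 3.043 m; N'_5 = 178·cos31.3° = 152.1; c'Δl = 42.60; W sinα = 92.5
Slice 6: Δl = 1.8/cos40.5° = 2.367 m; N'_6 = 74·cos40.5° = 56.3; c'Δl = 33.14; W sinα = 48.1
Slice 7: Δl = 1.4/cos48.0° = 2.092 m; N'_7 = 20·cos48.0° = 13.4; c'Δl = 29.29; W sinα = 14.9
Σc'Δl = 248.8 kN/m; ΣN' = 947.7 kN/m; ΣW sinα = 304.4 kN/m
Resisting = 248.8 + 947.7·tan32.7° = 248.8 + 608.4 = 857.2 kN/m
FS = 857.2 / 304.4 = 2.816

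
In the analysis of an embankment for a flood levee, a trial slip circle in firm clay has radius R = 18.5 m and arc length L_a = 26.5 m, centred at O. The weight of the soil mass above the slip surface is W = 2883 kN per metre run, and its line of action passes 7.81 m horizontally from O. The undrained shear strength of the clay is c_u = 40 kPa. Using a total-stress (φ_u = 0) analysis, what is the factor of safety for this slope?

FS = 0.87

Taking moments about the centre O, the resisting moment is provided by the undrained shear strength acting along the arc:
M_R = c_u·L_a·R = 40·26.50·18.5 = 19610.0 kN·m/m
M_D = W·d = 2883·7.81 = 22516.2 kN·m/m
FS = M_R / M_D = 19610.0 / 22516.2 = 0.871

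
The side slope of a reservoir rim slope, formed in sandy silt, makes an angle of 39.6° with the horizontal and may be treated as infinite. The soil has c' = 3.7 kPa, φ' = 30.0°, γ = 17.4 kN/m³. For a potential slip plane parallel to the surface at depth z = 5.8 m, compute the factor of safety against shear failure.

FS = 0.77

For an infinite slope with a slip plane parallel to the surface (no pore pressure): FS = [c' + γz cos²β tanφ'] / [γz sinβ cosβ].
γz = 17.4·5.8 = 100.92 kN/m²
Numerator = 3.7 + 100.92·cos²39.6°·tan30.0° = 3.7 + 100.92·0.5937·0.5774 = 38.292 kPa
Denominator = 100.92·sin39.6°·cos39.6° = 100.92·0.6374·0.7705 = 49.566 kPa
FS = 38.292 / 49.566 = 0.773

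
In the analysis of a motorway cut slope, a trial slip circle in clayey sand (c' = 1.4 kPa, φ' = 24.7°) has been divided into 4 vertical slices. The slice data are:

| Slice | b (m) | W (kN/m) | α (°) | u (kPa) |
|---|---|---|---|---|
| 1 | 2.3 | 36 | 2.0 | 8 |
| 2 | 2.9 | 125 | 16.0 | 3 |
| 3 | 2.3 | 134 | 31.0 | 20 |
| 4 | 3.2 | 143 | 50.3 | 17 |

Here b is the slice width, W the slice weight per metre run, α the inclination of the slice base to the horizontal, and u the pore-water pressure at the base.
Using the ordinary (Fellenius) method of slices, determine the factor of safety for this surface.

Ordinary method of slices: FS = Σ[c'·Δl_i + (W_i cosα_i − u_i·Δl_i)·tanφ'] / Σ W_i sinα_i, with Δl_i = b_i / cosα_i.
Slice 1: Δl = 2.3/cos2.0° = 2.301 m; N'_1 = 36·cos2.0° − 8·2.301 = 17.6; c'Δl = 3.22; W sinα = 1.3
Slice 2: Δl = 2.9/cos16.0° = 3.017 m; N'_2 = 125·cos16.0° − 3·3.017 = 111.1; c'Δl = 4.22; W sinα = 34.5
Slice 3: Δl = 2.3/cos31.0° = 2.683 m; N'_3 = 134·cos31.0° − 20·2.683 = 61.2; c'Δl = 3.76; W sinα = 69.0
Slice 4: Δl = 3.2/cos50.3° = 5.010 m; N'_4 = 143·cos50.3° − 17·5.010 = 6.2; c'Δl = 7.01; W sinα = 110.0
Σc'Δl = 18.2 kN/m; ΣN' = 196.0 kN/m; ΣW sinα = 214.8 kN/m
Resisting = 18.2 + 196.0·tan24.7° = 18.2 + 90.2 = 108.4 kN/m
FS = 108.4 / 214.8 = 0.505

FS = 0.50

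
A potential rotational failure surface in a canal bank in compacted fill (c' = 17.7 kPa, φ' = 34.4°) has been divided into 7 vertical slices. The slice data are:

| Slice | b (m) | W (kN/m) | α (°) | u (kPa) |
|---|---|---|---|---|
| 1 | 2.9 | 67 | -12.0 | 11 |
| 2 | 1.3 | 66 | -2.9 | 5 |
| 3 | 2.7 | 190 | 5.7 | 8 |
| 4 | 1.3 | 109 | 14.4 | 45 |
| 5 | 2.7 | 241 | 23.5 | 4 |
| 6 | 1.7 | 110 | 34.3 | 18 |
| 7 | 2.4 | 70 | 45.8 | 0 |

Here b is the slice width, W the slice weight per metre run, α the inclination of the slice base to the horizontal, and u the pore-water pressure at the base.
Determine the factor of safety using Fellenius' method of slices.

Ordinary method of slices: FS = Σ[c'·Δl_i + (W_i cosα_i − u_i·Δl_i)·tanφ'] / Σ W_i sinα_i, with Δl_i = b_i / cosα_i.
Slice 1: Δl = 2.9/cos(-12.0°) = 2.965 m; N'_1 = 67·cos(-12.0°) − 11·2.965 = 32.9; c'Δl = 52.48; W sinα = -13.9
Slice 2: Δl = 1.3/cos(-2.9°) = 1.302 m; N'_2 = 66·cos(-2.9°) − 5·1.302 = 59.4; c'Δl = 23.04; W sinα = -3.3
Slice 3: Δl = 2.7/cos5.7° = 2.713 m; N'_3 = 190·cos5.7° − 8·2.713 = 167.4; c'Δl = 48.03; W sinα = 18.9
Slice 4: Δl = 1.3/cos14.4° = 1.342 m; N'_4 = 109·cos14.4° − 45·1.342 = 45.2; c'Δl = 23.76; W sinα = 27.1
Slice 5: Δl = 2.7/cos23.5° = 2.944 m; N'_5 = 241·cos23.5° − 4·2.944 = 209.2; c'Δl = 52.11; W sinα = 96.1
Slice 6: Δl = 1.7/cos34.3° = 2.058 m; N'_6 = 110·cos34.3° − 18·2.058 = 53.8; c'Δl = 36.42; W sinα = 62.0
Slice 7: Δl = 2.4/cos45.8° = 3.443 m; N'_7 = 70·cos45.8° − 0·3.443 = 48.8; c'Δl = 60.93; W sinα = 50.2
Σc'Δl = 296.8 kN/m; ΣN' = 616.7 kN/m; ΣW sinα = 237.0 kN/m
Resisting = 296.8 + 616.7·tan34.4° = 296.8 + 422.3 = 719.1 kN/m
FS = 719.1 / 237.0 = 3.034

FS = 3.03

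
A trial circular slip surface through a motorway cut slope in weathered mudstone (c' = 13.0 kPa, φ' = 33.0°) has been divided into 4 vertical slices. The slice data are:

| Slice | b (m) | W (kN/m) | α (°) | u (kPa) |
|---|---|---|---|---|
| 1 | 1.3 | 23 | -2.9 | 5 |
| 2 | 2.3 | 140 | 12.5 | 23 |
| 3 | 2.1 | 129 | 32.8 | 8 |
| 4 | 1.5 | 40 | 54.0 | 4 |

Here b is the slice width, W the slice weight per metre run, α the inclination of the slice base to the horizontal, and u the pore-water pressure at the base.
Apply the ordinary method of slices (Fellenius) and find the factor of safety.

Ordinary method of slices: FS = Σ[c'·Δl_i + (W_i cosα_i − u_i·Δl_i)·tanφ'] / Σ W_i sinα_i, with Δl_i = b_i / cosα_i.
Slice 1: Δl = 1.3/cos(-2.9°) = 1.302 m; N'_1 = 23·cos(-2.9°) − 5·1.302 = 16.5; c'Δl = 16.92; W sinα = -1.2
Slice 2: Δl = 2.3/cos12.5° = 2.356 m; N'_2 = 140·cos12.5° − 23·2.356 = 82.5; c'Δl = 30.63; W sinα = 30.3
Slice 3: Δl = 2.1/cos32.8° = 2.498 m; N'_3 = 129·cos32.8° − 8·2.498 = 88.4; c'Δl = 32.48; W sinα = 69.9
Slice 4: Δl = 1.5/cos54.0° = 2.552 m; N'_4 = 40·cos54.0° − 4·2.552 = 13.3; c'Δl = 33.18; W sinα = 32.4
Σc'Δl = 113.2 kN/m; ΣN' = 200.7 kN/m; ΣW sinα = 131.4 kN/m
Resisting = 113.2 + 200.7·tan33.0° = 113.2 + 130.3 = 243.5 kN/m
FS = 243.5 / 131.4 = 1.854

FS = 1.85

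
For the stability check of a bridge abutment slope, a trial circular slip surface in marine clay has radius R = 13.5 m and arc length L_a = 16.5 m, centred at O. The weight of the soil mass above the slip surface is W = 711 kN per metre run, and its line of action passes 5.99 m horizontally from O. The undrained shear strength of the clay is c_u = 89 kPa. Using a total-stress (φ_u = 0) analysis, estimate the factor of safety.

FS = 4.65

Taking moments about the centre O, the resisting moment is provided by the undrained shear strength acting along the arc:
M_R = c_u·L_a·R = 89·16.50·13.5 = 19824.8 kN·m/m
M_D = W·d = 711·5.99 = 4258.9 kN·m/m
FS = M_R / M_D = 19824.8 / 4258.9 = 4.655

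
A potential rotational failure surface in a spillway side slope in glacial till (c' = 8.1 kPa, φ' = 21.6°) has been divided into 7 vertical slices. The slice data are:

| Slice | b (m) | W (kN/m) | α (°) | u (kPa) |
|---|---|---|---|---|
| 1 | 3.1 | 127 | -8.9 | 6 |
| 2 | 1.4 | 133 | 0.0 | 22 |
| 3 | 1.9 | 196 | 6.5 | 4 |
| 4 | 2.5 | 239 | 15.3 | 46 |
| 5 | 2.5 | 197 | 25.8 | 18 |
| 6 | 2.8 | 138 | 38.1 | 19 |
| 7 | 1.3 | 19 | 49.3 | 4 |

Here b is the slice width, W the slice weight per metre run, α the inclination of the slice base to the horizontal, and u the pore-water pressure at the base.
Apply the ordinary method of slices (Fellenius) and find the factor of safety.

Ordinary method of slices: FS = Σ[c'·Δl_i + (W_i cosα_i − u_i·Δl_i)·tanφ'] / Σ W_i sinα_i, with Δl_i = b_i / cosα_i.
Slice 1: Δl = 3.1/cos(-8.9°) = 3.138 m; N'_1 = 127·cos(-8.9°) − 6·3.138 = 106.6; c'Δl = 25.42; W sinα = -19.6
Slice 2: Δl = 1.4/cos0.0° = 1.400 m; N'_2 = 133·cos0.0° − 22·1.400 = 102.2; c'Δl = 11.34; W sinα = 0.0
Slice 3: Δl = 1.9/cos6.5° = 1.912 m; N'_3 = 196·cos6.5° − 4·1.912 = 187.1; c'Δl = 15.49; W sinα = 22.2
Slice 4: Δl = 2.5/cos15.3° = 2.592 m; N'_4 = 239·cos15.3° − 46·2.592 = 111.3; c'Δl = 20.99; W sinα = 63.1
Slice 5: Δl = 2.5/cos25.8° = 2.777 m; N'_5 = 197·cos25.8° − 18·2.777 = 127.4; c'Δl = 22.49; W sinα = 85.7
Slice 6: Δl = 2.8/cos38.1° = 3.558 m; N'_6 = 138·cos38.1° − 19·3.558 = 41.0; c'Δl = 28.82; W sinα = 85.2
Slice 7: Δl = 1.3/cos49.3° = 1.994 m; N'_7 = 19·cos49.3° − 4·1.994 = 4.4; c'Δl = 16.15; W sinα = 14.4
Σc'Δl = 140.7 kN/m; ΣN' = 680.0 kN/m; ΣW sinα = 250.9 kN/m
Resisting = 140.7 + 680.0·tan21.6° = 140.7 + 269.2 = 409.9 kN/m
FS = 409.9 / 250.9 = 1.634

FS = 1.63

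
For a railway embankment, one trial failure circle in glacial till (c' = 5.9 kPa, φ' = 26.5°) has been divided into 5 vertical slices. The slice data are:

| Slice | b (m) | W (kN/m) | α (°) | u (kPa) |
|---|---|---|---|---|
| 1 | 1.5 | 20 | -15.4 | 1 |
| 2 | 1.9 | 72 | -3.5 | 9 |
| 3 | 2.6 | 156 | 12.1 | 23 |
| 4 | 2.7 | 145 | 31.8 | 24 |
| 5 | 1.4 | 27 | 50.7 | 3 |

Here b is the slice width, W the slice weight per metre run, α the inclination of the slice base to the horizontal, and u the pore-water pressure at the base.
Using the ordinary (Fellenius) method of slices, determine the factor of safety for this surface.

Ordinary method of slices: FS = Σ[c'·Δl_i + (W_i cosα_i − u_i·Δl_i)·tanφ'] / Σ W_i sinα_i, with Δl_i = b_i / cosα_i.
Slice 1: Δl = 1.5/cos(-15.4°) = 1.556 m; N'_1 = 20·cos(-15.4°) − 1·1.556 = 17.7; c'Δl = 9.18; W sinα = -5.3
Slice 2: Δl = 1.9/cos(-3.5°) = 1.904 m; N'_2 = 72·cos(-3.5°) − 9·1.904 = 54.7; c'Δl = 11.23; W sinα = -4.4
Slice 3: Δl = 2.6/cos12.1° = 2.659 m; N'_3 = 156·cos12.1° − 23·2.659 = 91.4; c'Δl = 15.69; W sinα = 32.7
Slice 4: Δl = 2.7/cos31.8° = 3.177 m; N'_4 = 145·cos31.8° − 24·3.177 = 47.0; c'Δl = 18.74; W sinα = 76.4
Slice 5: Δl = 1.4/cos50.7° = 2.210 m; N'_5 = 27·cos50.7° − 3·2.210 = 10.5; c'Δl = 13.04; W sinα = 20.9
Σc'Δl = 67.9 kN/m; ΣN' = 221.3 kN/m; ΣW sinα = 120.3 kN/m
Resisting = 67.9 + 221.3·tan26.5° = 67.9 + 110.3 = 178.2 kN/m
FS = 178.2 / 120.3 = 1.481

FS = 1.48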